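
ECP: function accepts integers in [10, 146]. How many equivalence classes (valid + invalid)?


Valid range: [10, 146]
Class 1: x < 10 — invalid
Class 2: 10 ≤ x ≤ 146 — valid
Class 3: x > 146 — invalid
Total equivalence classes: 3

3 equivalence classes


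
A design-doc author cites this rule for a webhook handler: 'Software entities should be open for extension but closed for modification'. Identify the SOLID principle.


This describes the Open/Closed Principle (OCP)

Open/Closed Principle (OCP)


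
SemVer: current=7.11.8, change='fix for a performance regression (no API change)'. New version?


Current: 7.11.8
Change category: 'fix for a performance regression (no API change)' → patch bump
SemVer rule: patch bump → increment PATCH (MAJOR and MINOR unchanged)
New: 7.11.9

7.11.9


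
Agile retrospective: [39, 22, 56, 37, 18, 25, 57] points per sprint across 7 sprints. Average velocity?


Formula: Avg velocity = Total points / Number of sprints
Points: [39, 22, 56, 37, 18, 25, 57]
Sum = 39 + 22 + 56 + 37 + 18 + 25 + 57 = 254
Avg velocity = 254 / 7 = 36.29 points/sprint

36.29 points/sprint


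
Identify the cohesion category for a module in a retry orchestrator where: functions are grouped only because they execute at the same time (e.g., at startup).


Reasoning: Related by timing only
Type: Temporal cohesion

Temporal cohesion


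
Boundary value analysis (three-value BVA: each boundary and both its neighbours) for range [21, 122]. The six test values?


Range: [21, 122]
Boundaries: just below min, min, min+1, max-1, max, just above max
Values: [20, 21, 22, 121, 122, 123]

[20, 21, 22, 121, 122, 123]


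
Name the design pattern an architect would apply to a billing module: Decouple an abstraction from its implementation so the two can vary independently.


This matches the Bridge pattern

Bridge


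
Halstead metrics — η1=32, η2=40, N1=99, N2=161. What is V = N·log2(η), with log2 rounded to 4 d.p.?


Formula: V = N * log2(η), where N = N1 + N2 and η = η1 + η2
η = 32 + 40 = 72
N = 99 + 161 = 260
log2(72) ≈ 6.1699
V = 260 * 6.1699 = 1604.17

1604.17


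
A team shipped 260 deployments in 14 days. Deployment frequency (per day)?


Formula: deployments per day = releases / days
= 260 / 14
= 18.571 deploys/day
(equivalently, 130.0 deploys/week)

18.571 deploys/day


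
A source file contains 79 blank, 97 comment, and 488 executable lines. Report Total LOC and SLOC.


Total LOC = blank + comment + code
Total LOC = 79 + 97 + 488 = 664
SLOC (source only) = code = 488

Total LOC: 664, SLOC: 488


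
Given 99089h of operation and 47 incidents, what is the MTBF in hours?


Formula: MTBF = Total operating time / Number of failures
MTBF = 99089 / 47
MTBF = 2108.28 hours

2108.28 hours


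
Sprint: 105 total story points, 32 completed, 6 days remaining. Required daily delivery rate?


Formula: Required rate = Remaining points / Days left
Remaining = 105 - 32 = 73 points
Required rate = 73 / 6 = 12.17 points/day

12.17 points/day


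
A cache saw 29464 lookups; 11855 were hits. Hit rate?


Formula: hit rate = hits / (hits + misses) * 100
hit rate = 11855 / (11855 + 17609) * 100
hit rate = 11855 / 29464 * 100
hit rate = 40.24%

40.24%


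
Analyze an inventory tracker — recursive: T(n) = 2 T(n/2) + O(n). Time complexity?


Reasoning: master theorem case 2 (merge-sort recurrence)
Complexity: O(n log n)

O(n log n)


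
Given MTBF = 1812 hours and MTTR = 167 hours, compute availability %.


Availability = MTBF / (MTBF + MTTR)
Availability = 1812 / (1812 + 167)
Availability = 1812 / 1979
Availability = 91.5614%

91.5614%


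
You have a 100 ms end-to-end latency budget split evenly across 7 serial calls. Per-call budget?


Formula: per_stage = total_budget / stages
per_stage = 100 / 7
per_stage = 14.29 ms

14.29 ms


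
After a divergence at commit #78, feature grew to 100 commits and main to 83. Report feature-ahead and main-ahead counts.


Common ancestor: commit #78
feature commits after divergence: 100 - 78 = 22
main commits after divergence: 83 - 78 = 5
feature is 22 commits ahead of main
main is 5 commits ahead of feature

feature ahead: 22, main ahead: 5


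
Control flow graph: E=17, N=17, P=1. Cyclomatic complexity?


Formula: V(G) = E - N + 2P
V(G) = 17 - 17 + 2*1
V(G) = 0 + 2
V(G) = 2

2


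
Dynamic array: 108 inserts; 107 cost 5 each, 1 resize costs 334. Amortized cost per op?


Formula: Amortized cost = Total cost / Operations
Total cost = (107 * 5) + (1 * 334)
Total cost = 535 + 334 = 869
Amortized = 869 / 108 = 8.0463

8.0463


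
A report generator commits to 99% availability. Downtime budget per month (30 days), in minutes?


Formula: allowed downtime = period * (100 - SLA) / 100
Period (month (30 days)) = 43200 minutes
Unavailability fraction = (100 - 99.0) / 100
Allowed downtime = 43200 * (100 - 99.0) / 100
Allowed downtime = 432.0 minutes

432.0 minutes


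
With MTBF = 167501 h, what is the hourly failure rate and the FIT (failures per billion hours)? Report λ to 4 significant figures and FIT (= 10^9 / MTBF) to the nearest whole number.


Formula: λ = 1 / MTBF; FIT = λ × 1e9 = 1e9 / MTBF
λ = 1 / 167501 ≈ 5.970e-06 failures/hour
FIT = 1e9 / 167501 ≈ 5970 failures per 1e9 hours (nearest whole number)

λ = 5.970e-06 /h, FIT = 5970


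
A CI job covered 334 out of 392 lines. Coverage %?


Coverage = covered / total * 100
Coverage = 334 / 392 * 100
Coverage = 85.2%

85.2%


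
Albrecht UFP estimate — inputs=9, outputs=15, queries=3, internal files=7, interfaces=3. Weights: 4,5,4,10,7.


UFP = EI*4 + EO*5 + EQ*4 + ILF*10 + EIF*7
UFP = 9*4 + 15*5 + 3*4 + 7*10 + 3*7
UFP = 36 + 75 + 12 + 70 + 21
UFP = 214

214


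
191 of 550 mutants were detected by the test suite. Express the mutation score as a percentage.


Mutation score = killed / total * 100
Mutation score = 191 / 550 * 100
Mutation score = 34.73%

34.73%


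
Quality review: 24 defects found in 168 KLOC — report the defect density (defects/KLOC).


Defect density = defects / KLOC
Defect density = 24 / 168
Defect density = 0.143 defects/KLOC

0.143 defects/KLOC


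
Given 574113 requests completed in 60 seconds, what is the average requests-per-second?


Formula: throughput = requests / seconds
throughput = 574113 / 60
throughput = 9568.55 requests/second

9568.55 requests/second


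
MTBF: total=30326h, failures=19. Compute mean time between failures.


Formula: MTBF = Total operating time / Number of failures
MTBF = 30326 / 19
MTBF = 1596.11 hours

1596.11 hours


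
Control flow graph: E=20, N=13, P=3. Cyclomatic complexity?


Formula: V(G) = E - N + 2P
V(G) = 20 - 13 + 2*3
V(G) = 7 + 6
V(G) = 13

13


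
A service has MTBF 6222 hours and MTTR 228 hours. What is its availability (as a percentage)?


Availability = MTBF / (MTBF + MTTR)
Availability = 6222 / (6222 + 228)
Availability = 6222 / 6450
Availability = 96.4651%

96.4651%


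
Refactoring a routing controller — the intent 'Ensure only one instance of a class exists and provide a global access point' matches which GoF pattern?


This matches the Singleton pattern

Singleton


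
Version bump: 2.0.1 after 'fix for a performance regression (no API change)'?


Current: 2.0.1
Change category: 'fix for a performance regression (no API change)' → patch bump
SemVer rule: patch bump → increment PATCH (MAJOR and MINOR unchanged)
New: 2.0.2

2.0.2


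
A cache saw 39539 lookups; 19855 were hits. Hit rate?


Formula: hit rate = hits / (hits + misses) * 100
hit rate = 19855 / (19855 + 19684) * 100
hit rate = 19855 / 39539 * 100
hit rate = 50.22%

50.22%


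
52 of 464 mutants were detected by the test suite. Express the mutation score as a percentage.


Mutation score = killed / total * 100
Mutation score = 52 / 464 * 100
Mutation score = 11.21%

11.21%


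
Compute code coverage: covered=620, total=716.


Coverage = covered / total * 100
Coverage = 620 / 716 * 100
Coverage = 86.59%

86.59%


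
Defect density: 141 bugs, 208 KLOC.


Defect density = defects / KLOC
Defect density = 141 / 208
Defect density = 0.678 defects/KLOC

0.678 defects/KLOC


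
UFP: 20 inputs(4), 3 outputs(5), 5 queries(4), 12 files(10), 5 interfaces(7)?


UFP = EI*4 + EO*5 + EQ*4 + ILF*10 + EIF*7
UFP = 20*4 + 3*5 + 5*4 + 12*10 + 5*7
UFP = 80 + 15 + 20 + 120 + 35
UFP = 270

270


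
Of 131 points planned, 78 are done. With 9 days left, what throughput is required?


Formula: Required rate = Remaining points / Days left
Remaining = 131 - 78 = 53 points
Required rate = 53 / 9 = 5.89 points/day

5.89 points/day


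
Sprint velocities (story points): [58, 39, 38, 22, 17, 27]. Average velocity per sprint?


Formula: Avg velocity = Total points / Number of sprints
Points: [58, 39, 38, 22, 17, 27]
Sum = 58 + 39 + 38 + 22 + 17 + 27 = 201
Avg velocity = 201 / 6 = 33.5 points/sprint

33.5 points/sprint


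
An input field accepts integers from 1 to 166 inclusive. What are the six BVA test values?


Range: [1, 166]
Boundaries: just below min, min, min+1, max-1, max, just above max
Values: [0, 1, 2, 165, 166, 167]

[0, 1, 2, 165, 166, 167]


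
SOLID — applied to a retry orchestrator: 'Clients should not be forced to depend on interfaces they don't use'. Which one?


This describes the Interface Segregation Principle (ISP)

Interface Segregation Principle (ISP)


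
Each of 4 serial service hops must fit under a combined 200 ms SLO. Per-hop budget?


Formula: per_stage = total_budget / stages
per_stage = 200 / 4
per_stage = 50.0 ms

50.0 ms


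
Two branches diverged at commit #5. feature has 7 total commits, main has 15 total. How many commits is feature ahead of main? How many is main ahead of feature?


Common ancestor: commit #5
feature commits after divergence: 7 - 5 = 2
main commits after divergence: 15 - 5 = 10
feature is 2 commits ahead of main
main is 10 commits ahead of feature

feature ahead: 2, main ahead: 10


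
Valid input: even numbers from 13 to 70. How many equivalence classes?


Constraint: even integers in [13, 70]
Class 1: x < 13 — out-of-range invalid
Class 2: x in [13,70] but odd — wrong type invalid
Class 3: x in [13,70] and even — valid
Class 4: x > 70 — out-of-range invalid
Total equivalence classes: 4

4 equivalence classes


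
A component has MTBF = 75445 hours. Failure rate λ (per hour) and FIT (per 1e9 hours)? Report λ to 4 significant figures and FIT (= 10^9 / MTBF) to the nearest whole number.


Formula: λ = 1 / MTBF; FIT = λ × 1e9 = 1e9 / MTBF
λ = 1 / 75445 ≈ 1.325e-05 failures/hour
FIT = 1e9 / 75445 ≈ 13255 failures per 1e9 hours (nearest whole number)

λ = 1.325e-05 /h, FIT = 13255


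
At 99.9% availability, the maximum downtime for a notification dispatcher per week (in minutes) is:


Formula: allowed downtime = period * (100 - SLA) / 100
Period (week) = 10080 minutes
Unavailability fraction = (100 - 99.9) / 100
Allowed downtime = 10080 * (100 - 99.9) / 100
Allowed downtime = 10.08 minutes

10.08 minutes


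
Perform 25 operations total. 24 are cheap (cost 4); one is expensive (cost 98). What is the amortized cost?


Formula: Amortized cost = Total cost / Operations
Total cost = (24 * 4) + (1 * 98)
Total cost = 96 + 98 = 194
Amortized = 194 / 25 = 7.76

7.76


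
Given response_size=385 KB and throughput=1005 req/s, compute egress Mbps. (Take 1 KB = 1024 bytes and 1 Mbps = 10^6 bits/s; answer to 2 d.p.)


Formula: Mbps = payload_bytes * RPS * 8 / 1e6
Payload per request = 385 KB = 385 * 1024 = 394240 bytes
Total bytes/sec = 394240 * 1005 = 396211200
Total bits/sec = 396211200 * 8 = 3169689600
Mbps = 3169689600 / 1e6 = 3169.69

3169.69 Mbps


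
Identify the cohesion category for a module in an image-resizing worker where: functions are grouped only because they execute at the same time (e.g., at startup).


Reasoning: Related by timing only
Type: Temporal cohesion

Temporal cohesion


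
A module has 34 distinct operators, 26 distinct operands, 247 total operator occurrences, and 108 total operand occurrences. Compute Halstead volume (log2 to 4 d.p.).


Formula: V = N * log2(η), where N = N1 + N2 and η = η1 + η2
η = 34 + 26 = 60
N = 247 + 108 = 355
log2(60) ≈ 5.9069
V = 355 * 5.9069 = 2096.95

2096.95


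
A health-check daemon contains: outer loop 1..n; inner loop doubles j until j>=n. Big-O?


Reasoning: linear outer times logarithmic inner
Complexity: O(n log n)

O(n log n)


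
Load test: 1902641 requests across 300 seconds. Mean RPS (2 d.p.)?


Formula: throughput = requests / seconds
throughput = 1902641 / 300
throughput = 6342.14 requests/second

6342.14 requests/second


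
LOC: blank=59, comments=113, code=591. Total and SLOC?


Total LOC = blank + comment + code
Total LOC = 59 + 113 + 591 = 763
SLOC (source only) = code = 591

Total LOC: 763, SLOC: 591


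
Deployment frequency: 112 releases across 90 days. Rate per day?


Formula: deployments per day = releases / days
= 112 / 90
= 1.244 deploys/day
(equivalently, 8.71 deploys/week)

1.244 deploys/day


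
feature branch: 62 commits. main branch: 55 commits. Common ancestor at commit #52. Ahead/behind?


Common ancestor: commit #52
feature commits after divergence: 62 - 52 = 10
main commits after divergence: 55 - 52 = 3
feature is 10 commits ahead of main
main is 3 commits ahead of feature

feature ahead: 10, main ahead: 3


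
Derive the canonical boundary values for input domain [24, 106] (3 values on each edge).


Range: [24, 106]
Boundaries: just below min, min, min+1, max-1, max, just above max
Values: [23, 24, 25, 105, 106, 107]

[23, 24, 25, 105, 106, 107]


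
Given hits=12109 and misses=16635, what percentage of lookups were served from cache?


Formula: hit rate = hits / (hits + misses) * 100
hit rate = 12109 / (12109 + 16635) * 100
hit rate = 12109 / 28744 * 100
hit rate = 42.13%

42.13%


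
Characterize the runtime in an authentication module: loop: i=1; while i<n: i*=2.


Reasoning: i doubles each step so iterations are log2(n)
Complexity: O(log n)

O(log n)


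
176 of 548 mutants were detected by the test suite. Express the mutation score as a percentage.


Mutation score = killed / total * 100
Mutation score = 176 / 548 * 100
Mutation score = 32.12%

32.12%


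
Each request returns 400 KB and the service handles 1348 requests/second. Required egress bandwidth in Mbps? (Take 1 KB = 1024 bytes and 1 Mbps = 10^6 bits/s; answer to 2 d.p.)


Formula: Mbps = payload_bytes * RPS * 8 / 1e6
Payload per request = 400 KB = 400 * 1024 = 409600 bytes
Total bytes/sec = 409600 * 1348 = 552140800
Total bits/sec = 552140800 * 8 = 4417126400
Mbps = 4417126400 / 1e6 = 4417.13

4417.13 Mbps


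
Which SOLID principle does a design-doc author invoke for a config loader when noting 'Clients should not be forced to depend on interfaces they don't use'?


This describes the Interface Segregation Principle (ISP)

Interface Segregation Principle (ISP)


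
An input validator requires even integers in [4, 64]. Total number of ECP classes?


Constraint: even integers in [4, 64]
Class 1: x < 4 — out-of-range invalid
Class 2: x in [4,64] but odd — wrong type invalid
Class 3: x in [4,64] and even — valid
Class 4: x > 64 — out-of-range invalid
Total equivalence classes: 4

4 equivalence classes


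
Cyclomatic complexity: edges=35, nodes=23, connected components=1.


Formula: V(G) = E - N + 2P
V(G) = 35 - 23 + 2*1
V(G) = 12 + 2
V(G) = 14

14


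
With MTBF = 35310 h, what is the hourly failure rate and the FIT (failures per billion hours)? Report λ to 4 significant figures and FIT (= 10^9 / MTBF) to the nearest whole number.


Formula: λ = 1 / MTBF; FIT = λ × 1e9 = 1e9 / MTBF
λ = 1 / 35310 ≈ 2.832e-05 failures/hour
FIT = 1e9 / 35310 ≈ 28321 failures per 1e9 hours (nearest whole number)

λ = 2.832e-05 /h, FIT = 28321


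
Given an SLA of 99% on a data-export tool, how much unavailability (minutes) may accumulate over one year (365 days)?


Formula: allowed downtime = period * (100 - SLA) / 100
Period (year (365 days)) = 525600 minutes
Unavailability fraction = (100 - 99.0) / 100
Allowed downtime = 525600 * (100 - 99.0) / 100
Allowed downtime = 5256.0 minutes

5256.0 minutes


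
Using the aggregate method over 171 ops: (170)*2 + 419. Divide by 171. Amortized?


Formula: Amortized cost = Total cost / Operations
Total cost = (170 * 2) + (1 * 419)
Total cost = 340 + 419 = 759
Amortized = 759 / 171 = 4.4386

4.4386


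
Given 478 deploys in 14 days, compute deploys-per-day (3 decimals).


Formula: deployments per day = releases / days
= 478 / 14
= 34.143 deploys/day
(equivalently, 239.0 deploys/week)

34.143 deploys/day


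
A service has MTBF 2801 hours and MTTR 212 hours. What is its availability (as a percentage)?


Availability = MTBF / (MTBF + MTTR)
Availability = 2801 / (2801 + 212)
Availability = 2801 / 3013
Availability = 92.9638%

92.9638%


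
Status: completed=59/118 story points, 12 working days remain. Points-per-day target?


Formula: Required rate = Remaining points / Days left
Remaining = 118 - 59 = 59 points
Required rate = 59 / 12 = 4.92 points/day

4.92 points/day


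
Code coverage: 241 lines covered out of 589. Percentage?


Coverage = covered / total * 100
Coverage = 241 / 589 * 100
Coverage = 40.92%

40.92%


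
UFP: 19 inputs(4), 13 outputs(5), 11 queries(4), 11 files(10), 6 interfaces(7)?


UFP = EI*4 + EO*5 + EQ*4 + ILF*10 + EIF*7
UFP = 19*4 + 13*5 + 11*4 + 11*10 + 6*7
UFP = 76 + 65 + 44 + 110 + 42
UFP = 337

337


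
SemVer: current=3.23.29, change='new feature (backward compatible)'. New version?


Current: 3.23.29
Change category: 'new feature (backward compatible)' → minor bump
SemVer rule: minor bump → increment MINOR, reset PATCH to 0 (MAJOR unchanged)
New: 3.24.0

3.24.0


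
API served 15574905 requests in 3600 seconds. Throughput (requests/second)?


Formula: throughput = requests / seconds
throughput = 15574905 / 3600
throughput = 4326.36 requests/second

4326.36 requests/second


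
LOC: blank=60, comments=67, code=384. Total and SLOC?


Total LOC = blank + comment + code
Total LOC = 60 + 67 + 384 = 511
SLOC (source only) = code = 384

Total LOC: 511, SLOC: 384


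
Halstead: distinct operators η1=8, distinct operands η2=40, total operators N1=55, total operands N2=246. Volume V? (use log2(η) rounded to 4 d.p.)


Formula: V = N * log2(η), where N = N1 + N2 and η = η1 + η2
η = 8 + 40 = 48
N = 55 + 246 = 301
log2(48) ≈ 5.5850
V = 301 * 5.5850 = 1681.09

1681.09


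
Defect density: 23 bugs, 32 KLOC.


Defect density = defects / KLOC
Defect density = 23 / 32
Defect density = 0.719 defects/KLOC

0.719 defects/KLOC


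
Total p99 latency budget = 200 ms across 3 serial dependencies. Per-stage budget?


Formula: per_stage = total_budget / stages
per_stage = 200 / 3
per_stage = 66.67 ms

66.67 ms


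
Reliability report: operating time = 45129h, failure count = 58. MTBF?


Formula: MTBF = Total operating time / Number of failures
MTBF = 45129 / 58
MTBF = 778.09 hours

778.09 hours


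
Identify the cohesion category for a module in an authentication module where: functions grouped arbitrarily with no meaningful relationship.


Reasoning: Worst: random grouping
Type: Coincidental cohesion

Coincidental cohesion


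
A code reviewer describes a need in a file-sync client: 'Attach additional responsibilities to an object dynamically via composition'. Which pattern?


This matches the Decorator pattern

Decorator


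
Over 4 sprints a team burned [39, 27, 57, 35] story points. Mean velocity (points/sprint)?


Formula: Avg velocity = Total points / Number of sprints
Points: [39, 27, 57, 35]
Sum = 39 + 27 + 57 + 35 = 158
Avg velocity = 158 / 4 = 39.5 points/sprint

39.5 points/sprint


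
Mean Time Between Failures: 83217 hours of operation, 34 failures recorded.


Formula: MTBF = Total operating time / Number of failures
MTBF = 83217 / 34
MTBF = 2447.56 hours

2447.56 hours


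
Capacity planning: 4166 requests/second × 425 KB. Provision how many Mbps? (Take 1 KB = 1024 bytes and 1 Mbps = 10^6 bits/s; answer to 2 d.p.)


Formula: Mbps = payload_bytes * RPS * 8 / 1e6
Payload per request = 425 KB = 425 * 1024 = 435200 bytes
Total bytes/sec = 435200 * 4166 = 1813043200
Total bits/sec = 1813043200 * 8 = 14504345600
Mbps = 14504345600 / 1e6 = 14504.35

14504.35 Mbps


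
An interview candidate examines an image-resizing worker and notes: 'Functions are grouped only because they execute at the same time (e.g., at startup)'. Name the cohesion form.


Reasoning: Related by timing only
Type: Temporal cohesion

Temporal cohesion


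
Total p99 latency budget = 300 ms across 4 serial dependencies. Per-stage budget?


Formula: per_stage = total_budget / stages
per_stage = 300 / 4
per_stage = 75.0 ms

75.0 ms


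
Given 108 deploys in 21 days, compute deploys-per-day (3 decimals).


Formula: deployments per day = releases / days
= 108 / 21
= 5.143 deploys/day
(equivalently, 36.0 deploys/week)

5.143 deploys/day


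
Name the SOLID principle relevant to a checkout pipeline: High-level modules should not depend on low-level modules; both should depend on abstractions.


This describes the Dependency Inversion Principle (DIP)

Dependency Inversion Principle (DIP)


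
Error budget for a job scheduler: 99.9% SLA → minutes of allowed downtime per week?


Formula: allowed downtime = period * (100 - SLA) / 100
Period (week) = 10080 minutes
Unavailability fraction = (100 - 99.9) / 100
Allowed downtime = 10080 * (100 - 99.9) / 100
Allowed downtime = 10.08 minutes

10.08 minutes


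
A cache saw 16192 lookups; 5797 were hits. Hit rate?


Formula: hit rate = hits / (hits + misses) * 100
hit rate = 5797 / (5797 + 10395) * 100
hit rate = 5797 / 16192 * 100
hit rate = 35.8%

35.8%


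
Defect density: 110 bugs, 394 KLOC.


Defect density = defects / KLOC
Defect density = 110 / 394
Defect density = 0.279 defects/KLOC

0.279 defects/KLOC


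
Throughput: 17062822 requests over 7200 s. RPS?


Formula: throughput = requests / seconds
throughput = 17062822 / 7200
throughput = 2369.84 requests/second

2369.84 requests/second


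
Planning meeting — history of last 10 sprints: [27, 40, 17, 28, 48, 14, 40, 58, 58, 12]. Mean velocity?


Formula: Avg velocity = Total points / Number of sprints
Points: [27, 40, 17, 28, 48, 14, 40, 58, 58, 12]
Sum = 27 + 40 + 17 + 28 + 48 + 14 + 40 + 58 + 58 + 12 = 342
Avg velocity = 342 / 10 = 34.2 points/sprint

34.2 points/sprint


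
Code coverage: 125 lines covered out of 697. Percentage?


Coverage = covered / total * 100
Coverage = 125 / 697 * 100
Coverage = 17.93%

17.93%


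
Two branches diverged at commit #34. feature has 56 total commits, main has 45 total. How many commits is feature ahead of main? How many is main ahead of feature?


Common ancestor: commit #34
feature commits after divergence: 56 - 34 = 22
main commits after divergence: 45 - 34 = 11
feature is 22 commits ahead of main
main is 11 commits ahead of feature

feature ahead: 22, main ahead: 11


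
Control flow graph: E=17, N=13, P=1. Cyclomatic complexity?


Formula: V(G) = E - N + 2P
V(G) = 17 - 13 + 2*1
V(G) = 4 + 2
V(G) = 6

6


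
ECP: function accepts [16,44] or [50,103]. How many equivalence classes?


Valid ranges: [16,44] and [50,103]
Class 1: x < 16 — invalid
Class 2: 16 ≤ x ≤ 44 — valid
Class 3: 44 < x < 50 — invalid (gap between ranges)
Class 4: 50 ≤ x ≤ 103 — valid
Class 5: x > 103 — invalid
Total equivalence classes: 5

5 equivalence classes


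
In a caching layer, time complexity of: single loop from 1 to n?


Reasoning: one pass through n items
Complexity: O(n)

O(n)


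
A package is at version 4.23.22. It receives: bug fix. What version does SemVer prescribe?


Current: 4.23.22
Change category: 'bug fix' → patch bump
SemVer rule: patch bump → increment PATCH (MAJOR and MINOR unchanged)
New: 4.23.23

4.23.23


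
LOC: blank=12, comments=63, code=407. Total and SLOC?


Total LOC = blank + comment + code
Total LOC = 12 + 63 + 407 = 482
SLOC (source only) = code = 407

Total LOC: 482, SLOC: 407


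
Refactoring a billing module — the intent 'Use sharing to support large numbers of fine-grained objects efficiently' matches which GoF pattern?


This matches the Flyweight pattern

Flyweight


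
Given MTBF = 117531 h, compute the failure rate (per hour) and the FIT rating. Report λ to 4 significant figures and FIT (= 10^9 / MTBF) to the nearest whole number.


Formula: λ = 1 / MTBF; FIT = λ × 1e9 = 1e9 / MTBF
λ = 1 / 117531 ≈ 8.508e-06 failures/hour
FIT = 1e9 / 117531 ≈ 8508 failures per 1e9 hours (nearest whole number)

λ = 8.508e-06 /h, FIT = 8508


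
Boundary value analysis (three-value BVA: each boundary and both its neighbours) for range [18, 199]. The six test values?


Range: [18, 199]
Boundaries: just below min, min, min+1, max-1, max, just above max
Values: [17, 18, 19, 198, 199, 200]

[17, 18, 19, 198, 199, 200]


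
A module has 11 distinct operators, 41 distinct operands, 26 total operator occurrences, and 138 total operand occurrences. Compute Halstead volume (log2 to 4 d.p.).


Formula: V = N * log2(η), where N = N1 + N2 and η = η1 + η2
η = 11 + 41 = 52
N = 26 + 138 = 164
log2(52) ≈ 5.7004
V = 164 * 5.7004 = 934.87

934.87


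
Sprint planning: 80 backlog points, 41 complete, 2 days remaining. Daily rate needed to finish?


Formula: Required rate = Remaining points / Days left
Remaining = 80 - 41 = 39 points
Required rate = 39 / 2 = 19.5 points/day

19.5 points/day


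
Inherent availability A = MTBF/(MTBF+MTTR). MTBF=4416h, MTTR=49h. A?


Availability = MTBF / (MTBF + MTTR)
Availability = 4416 / (4416 + 49)
Availability = 4416 / 4465
Availability = 98.9026%

98.9026%


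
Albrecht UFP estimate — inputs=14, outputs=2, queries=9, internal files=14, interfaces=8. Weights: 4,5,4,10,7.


UFP = EI*4 + EO*5 + EQ*4 + ILF*10 + EIF*7
UFP = 14*4 + 2*5 + 9*4 + 14*10 + 8*7
UFP = 56 + 10 + 36 + 140 + 56
UFP = 298

298


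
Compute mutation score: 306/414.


Mutation score = killed / total * 100
Mutation score = 306 / 414 * 100
Mutation score = 73.91%

73.91%


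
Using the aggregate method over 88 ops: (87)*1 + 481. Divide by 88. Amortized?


Formula: Amortized cost = Total cost / Operations
Total cost = (87 * 1) + (1 * 481)
Total cost = 87 + 481 = 568
Amortized = 568 / 88 = 6.4545

6.4545


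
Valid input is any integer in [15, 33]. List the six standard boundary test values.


Range: [15, 33]
Boundaries: just below min, min, min+1, max-1, max, just above max
Values: [14, 15, 16, 32, 33, 34]

[14, 15, 16, 32, 33, 34]


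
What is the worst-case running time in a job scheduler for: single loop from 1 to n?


Reasoning: one pass through n items
Complexity: O(n)

O(n)


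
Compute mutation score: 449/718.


Mutation score = killed / total * 100
Mutation score = 449 / 718 * 100
Mutation score = 62.53%

62.53%


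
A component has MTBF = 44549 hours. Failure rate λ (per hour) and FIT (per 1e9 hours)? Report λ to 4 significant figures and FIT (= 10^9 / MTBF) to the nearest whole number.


Formula: λ = 1 / MTBF; FIT = λ × 1e9 = 1e9 / MTBF
λ = 1 / 44549 ≈ 2.245e-05 failures/hour
FIT = 1e9 / 44549 ≈ 22447 failures per 1e9 hours (nearest whole number)

λ = 2.245e-05 /h, FIT = 22447


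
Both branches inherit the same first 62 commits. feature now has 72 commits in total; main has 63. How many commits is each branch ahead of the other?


Common ancestor: commit #62
feature commits after divergence: 72 - 62 = 10
main commits after divergence: 63 - 62 = 1
feature is 10 commits ahead of main
main is 1 commits ahead of feature

feature ahead: 10, main ahead: 1


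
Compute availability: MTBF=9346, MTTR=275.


Availability = MTBF / (MTBF + MTTR)
Availability = 9346 / (9346 + 275)
Availability = 9346 / 9621
Availability = 97.1417%

97.1417%


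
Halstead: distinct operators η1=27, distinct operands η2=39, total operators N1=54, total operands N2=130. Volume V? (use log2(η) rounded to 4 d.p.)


Formula: V = N * log2(η), where N = N1 + N2 and η = η1 + η2
η = 27 + 39 = 66
N = 54 + 130 = 184
log2(66) ≈ 6.0444
V = 184 * 6.0444 = 1112.17

1112.17


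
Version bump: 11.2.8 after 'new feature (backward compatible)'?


Current: 11.2.8
Change category: 'new feature (backward compatible)' → minor bump
SemVer rule: minor bump → increment MINOR, reset PATCH to 0 (MAJOR unchanged)
New: 11.3.0

11.3.0


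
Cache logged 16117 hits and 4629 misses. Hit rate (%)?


Formula: hit rate = hits / (hits + misses) * 100
hit rate = 16117 / (16117 + 4629) * 100
hit rate = 16117 / 20746 * 100
hit rate = 77.69%

77.69%


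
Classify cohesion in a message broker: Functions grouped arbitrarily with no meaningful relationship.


Reasoning: Worst: random grouping
Type: Coincidental cohesion

Coincidental cohesion


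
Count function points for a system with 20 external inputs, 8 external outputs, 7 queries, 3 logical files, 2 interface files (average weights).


UFP = EI*4 + EO*5 + EQ*4 + ILF*10 + EIF*7
UFP = 20*4 + 8*5 + 7*4 + 3*10 + 2*7
UFP = 80 + 40 + 28 + 30 + 14
UFP = 192

192


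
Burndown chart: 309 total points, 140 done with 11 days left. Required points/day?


Formula: Required rate = Remaining points / Days left
Remaining = 309 - 140 = 169 points
Required rate = 169 / 11 = 15.36 points/day

15.36 points/day


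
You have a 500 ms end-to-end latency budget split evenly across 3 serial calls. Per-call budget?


Formula: per_stage = total_budget / stages
per_stage = 500 / 3
per_stage = 166.67 ms

166.67 ms


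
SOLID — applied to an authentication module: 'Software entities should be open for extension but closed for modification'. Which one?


This describes the Open/Closed Principle (OCP)

Open/Closed Principle (OCP)


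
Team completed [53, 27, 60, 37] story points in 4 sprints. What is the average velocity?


Formula: Avg velocity = Total points / Number of sprints
Points: [53, 27, 60, 37]
Sum = 53 + 27 + 60 + 37 = 177
Avg velocity = 177 / 4 = 44.25 points/sprint

44.25 points/sprint


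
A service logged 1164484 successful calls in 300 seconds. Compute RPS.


Formula: throughput = requests / seconds
throughput = 1164484 / 300
throughput = 3881.61 requests/second

3881.61 requests/second


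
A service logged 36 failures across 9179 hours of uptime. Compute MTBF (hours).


Formula: MTBF = Total operating time / Number of failures
MTBF = 9179 / 36
MTBF = 254.97 hours

254.97 hours


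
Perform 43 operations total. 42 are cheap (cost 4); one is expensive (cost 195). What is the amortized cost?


Formula: Amortized cost = Total cost / Operations
Total cost = (42 * 4) + (1 * 195)
Total cost = 168 + 195 = 363
Amortized = 363 / 43 = 8.4419

8.4419


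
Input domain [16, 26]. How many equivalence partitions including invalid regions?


Valid range: [16, 26]
Class 1: x < 16 — invalid
Class 2: 16 ≤ x ≤ 26 — valid
Class 3: x > 26 — invalid
Total equivalence classes: 3

3 equivalence classes


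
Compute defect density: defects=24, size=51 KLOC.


Defect density = defects / KLOC
Defect density = 24 / 51
Defect density = 0.471 defects/KLOC

0.471 defects/KLOC


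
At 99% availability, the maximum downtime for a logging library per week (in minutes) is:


Formula: allowed downtime = period * (100 - SLA) / 100
Period (week) = 10080 minutes
Unavailability fraction = (100 - 99.0) / 100
Allowed downtime = 10080 * (100 - 99.0) / 100
Allowed downtime = 100.8 minutes

100.8 minutes


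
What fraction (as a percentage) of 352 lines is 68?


Coverage = covered / total * 100
Coverage = 68 / 352 * 100
Coverage = 19.32%

19.32%


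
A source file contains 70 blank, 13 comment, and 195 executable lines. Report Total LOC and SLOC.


Total LOC = blank + comment + code
Total LOC = 70 + 13 + 195 = 278
SLOC (source only) = code = 195

Total LOC: 278, SLOC: 195


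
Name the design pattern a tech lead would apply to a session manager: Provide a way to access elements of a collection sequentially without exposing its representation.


This matches the Iterator pattern

Iterator


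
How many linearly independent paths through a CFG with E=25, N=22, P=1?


Formula: V(G) = E - N + 2P
V(G) = 25 - 22 + 2*1
V(G) = 3 + 2
V(G) = 5

5


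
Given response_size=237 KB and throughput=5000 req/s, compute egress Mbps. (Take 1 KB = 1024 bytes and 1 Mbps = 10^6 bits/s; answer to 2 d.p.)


Formula: Mbps = payload_bytes * RPS * 8 / 1e6
Payload per request = 237 KB = 237 * 1024 = 242688 bytes
Total bytes/sec = 242688 * 5000 = 1213440000
Total bits/sec = 1213440000 * 8 = 9707520000
Mbps = 9707520000 / 1e6 = 9707.52

9707.52 Mbps


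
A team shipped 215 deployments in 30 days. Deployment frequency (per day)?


Formula: deployments per day = releases / days
= 215 / 30
= 7.167 deploys/day
(equivalently, 50.17 deploys/week)

7.167 deploys/day


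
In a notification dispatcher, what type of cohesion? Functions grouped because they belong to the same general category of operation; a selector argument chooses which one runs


Reasoning: Grouped by category of activity, not by data or sequence
Type: Logical cohesion

Logical cohesion


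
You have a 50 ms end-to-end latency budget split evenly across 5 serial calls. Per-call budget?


Formula: per_stage = total_budget / stages
per_stage = 50 / 5
per_stage = 10.0 ms

10.0 ms


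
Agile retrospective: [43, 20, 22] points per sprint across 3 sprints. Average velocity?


Formula: Avg velocity = Total points / Number of sprints
Points: [43, 20, 22]
Sum = 43 + 20 + 22 = 85
Avg velocity = 85 / 3 = 28.33 points/sprint

28.33 points/sprint


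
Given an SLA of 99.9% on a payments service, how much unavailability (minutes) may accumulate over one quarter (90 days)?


Formula: allowed downtime = period * (100 - SLA) / 100
Period (quarter (90 days)) = 129600 minutes
Unavailability fraction = (100 - 99.9) / 100
Allowed downtime = 129600 * (100 - 99.9) / 100
Allowed downtime = 129.6 minutes

129.6 minutes


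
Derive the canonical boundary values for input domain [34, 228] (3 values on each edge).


Range: [34, 228]
Boundaries: just below min, min, min+1, max-1, max, just above max
Values: [33, 34, 35, 227, 228, 229]

[33, 34, 35, 227, 228, 229]


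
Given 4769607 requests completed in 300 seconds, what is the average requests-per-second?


Formula: throughput = requests / seconds
throughput = 4769607 / 300
throughput = 15898.69 requests/second

15898.69 requests/second


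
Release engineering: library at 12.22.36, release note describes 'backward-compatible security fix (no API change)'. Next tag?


Current: 12.22.36
Change category: 'backward-compatible security fix (no API change)' → patch bump
SemVer rule: patch bump → increment PATCH (MAJOR and MINOR unchanged)
New: 12.22.37

12.22.37


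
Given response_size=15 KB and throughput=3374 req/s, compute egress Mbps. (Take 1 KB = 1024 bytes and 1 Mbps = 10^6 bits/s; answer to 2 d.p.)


Formula: Mbps = payload_bytes * RPS * 8 / 1e6
Payload per request = 15 KB = 15 * 1024 = 15360 bytes
Total bytes/sec = 15360 * 3374 = 51824640
Total bits/sec = 51824640 * 8 = 414597120
Mbps = 414597120 / 1e6 = 414.6

414.6 Mbps


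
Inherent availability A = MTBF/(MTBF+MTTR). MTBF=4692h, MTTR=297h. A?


Availability = MTBF / (MTBF + MTTR)
Availability = 4692 / (4692 + 297)
Availability = 4692 / 4989
Availability = 94.0469%

94.0469%


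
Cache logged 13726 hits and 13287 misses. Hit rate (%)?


Formula: hit rate = hits / (hits + misses) * 100
hit rate = 13726 / (13726 + 13287) * 100
hit rate = 13726 / 27013 * 100
hit rate = 50.81%

50.81%


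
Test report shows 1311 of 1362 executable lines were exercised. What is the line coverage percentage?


Coverage = covered / total * 100
Coverage = 1311 / 1362 * 100
Coverage = 96.26%

96.26%


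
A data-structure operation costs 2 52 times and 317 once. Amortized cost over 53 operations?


Formula: Amortized cost = Total cost / Operations
Total cost = (52 * 2) + (1 * 317)
Total cost = 104 + 317 = 421
Amortized = 421 / 53 = 7.9434

7.9434


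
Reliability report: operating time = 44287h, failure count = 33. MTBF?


Formula: MTBF = Total operating time / Number of failures
MTBF = 44287 / 33
MTBF = 1342.03 hours

1342.03 hours


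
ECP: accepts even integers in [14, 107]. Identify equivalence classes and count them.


Constraint: even integers in [14, 107]
Class 1: x < 14 — out-of-range invalid
Class 2: x in [14,107] but odd — wrong type invalid
Class 3: x in [14,107] and even — valid
Class 4: x > 107 — out-of-range invalid
Total equivalence classes: 4

4 equivalence classes


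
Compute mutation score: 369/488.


Mutation score = killed / total * 100
Mutation score = 369 / 488 * 100
Mutation score = 75.61%

75.61%


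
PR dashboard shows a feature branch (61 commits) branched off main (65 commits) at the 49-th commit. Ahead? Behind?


Common ancestor: commit #49
feature commits after divergence: 61 - 49 = 12
main commits after divergence: 65 - 49 = 16
feature is 12 commits ahead of main
main is 16 commits ahead of feature

feature ahead: 12, main ahead: 16


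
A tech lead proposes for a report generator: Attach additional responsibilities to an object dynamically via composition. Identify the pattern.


This matches the Decorator pattern

Decorator


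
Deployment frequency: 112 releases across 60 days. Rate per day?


Formula: deployments per day = releases / days
= 112 / 60
= 1.867 deploys/day
(equivalently, 13.07 deploys/week)

1.867 deploys/day


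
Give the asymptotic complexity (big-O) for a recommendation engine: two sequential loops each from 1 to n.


Reasoning: sequential dominates: O(n) + O(n) = O(n)
Complexity: O(n)

O(n)


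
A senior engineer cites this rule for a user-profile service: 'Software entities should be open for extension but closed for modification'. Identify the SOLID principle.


This describes the Open/Closed Principle (OCP)

Open/Closed Principle (OCP)


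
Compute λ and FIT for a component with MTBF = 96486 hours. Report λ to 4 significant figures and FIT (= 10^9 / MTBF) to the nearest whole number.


Formula: λ = 1 / MTBF; FIT = λ × 1e9 = 1e9 / MTBF
λ = 1 / 96486 ≈ 1.036e-05 failures/hour
FIT = 1e9 / 96486 ≈ 10364 failures per 1e9 hours (nearest whole number)

λ = 1.036e-05 /h, FIT = 10364


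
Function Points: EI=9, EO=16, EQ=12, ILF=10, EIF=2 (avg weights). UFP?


UFP = EI*4 + EO*5 + EQ*4 + ILF*10 + EIF*7
UFP = 9*4 + 16*5 + 12*4 + 10*10 + 2*7
UFP = 36 + 80 + 48 + 100 + 14
UFP = 278

278


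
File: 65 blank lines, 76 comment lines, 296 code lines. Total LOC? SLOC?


Total LOC = blank + comment + code
Total LOC = 65 + 76 + 296 = 437
SLOC (source only) = code = 296

Total LOC: 437, SLOC: 296


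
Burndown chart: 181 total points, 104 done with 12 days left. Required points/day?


Formula: Required rate = Remaining points / Days left
Remaining = 181 - 104 = 77 points
Required rate = 77 / 12 = 6.42 points/day

6.42 points/day


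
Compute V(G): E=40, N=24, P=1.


Formula: V(G) = E - N + 2P
V(G) = 40 - 24 + 2*1
V(G) = 16 + 2
V(G) = 18

18


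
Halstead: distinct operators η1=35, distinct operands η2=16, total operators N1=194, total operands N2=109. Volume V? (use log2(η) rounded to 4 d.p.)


Formula: V = N * log2(η), where N = N1 + N2 and η = η1 + η2
η = 35 + 16 = 51
N = 194 + 109 = 303
log2(51) ≈ 5.6724
V = 303 * 5.6724 = 1718.74

1718.74
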